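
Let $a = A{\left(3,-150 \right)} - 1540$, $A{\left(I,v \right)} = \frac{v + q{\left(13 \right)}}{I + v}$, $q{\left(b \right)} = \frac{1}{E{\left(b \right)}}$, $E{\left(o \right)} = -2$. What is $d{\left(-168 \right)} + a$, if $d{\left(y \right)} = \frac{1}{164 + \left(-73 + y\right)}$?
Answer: $- \frac{711013}{462} \approx -1539.0$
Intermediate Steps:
$q{\left(b \right)} = - \frac{1}{2}$ ($q{\left(b \right)} = \frac{1}{-2} = - \frac{1}{2}$)
$d{\left(y \right)} = \frac{1}{91 + y}$
$A{\left(I,v \right)} = \frac{- \frac{1}{2} + v}{I + v}$ ($A{\left(I,v \right)} = \frac{v - \frac{1}{2}}{I + v} = \frac{- \frac{1}{2} + v}{I + v}$)
$a = - \frac{64637}{42}$ ($a = \frac{- \frac{1}{2} - 150}{3 - 150} - 1540 = \frac{1}{-147} \left(- \frac{301}{2}\right) - 1540 = \left(- \frac{1}{147}\right) \left(- \frac{301}{2}\right) - 1540 = \frac{43}{42} - 1540 = - \frac{64637}{42} \approx -1539.0$)
$d{\left(-168 \right)} + a = \frac{1}{91 - 168} - \frac{64637}{42} = \frac{1}{-77} - \frac{64637}{42} = - \frac{1}{77} - \frac{64637}{42} = - \frac{711013}{462}$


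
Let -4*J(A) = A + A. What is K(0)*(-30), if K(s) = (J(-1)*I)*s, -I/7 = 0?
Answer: 0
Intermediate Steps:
I = 0 (I = -7*0 = 0)
J(A) = -A/2 (J(A) = -(A + A)/4 = -A/2)
K(s) = 0 (K(s) = (-½*(-1)*0)*s = ((½)*0)*s = 0*s = 0)
K(0)*(-30) = 0*(-30) = 0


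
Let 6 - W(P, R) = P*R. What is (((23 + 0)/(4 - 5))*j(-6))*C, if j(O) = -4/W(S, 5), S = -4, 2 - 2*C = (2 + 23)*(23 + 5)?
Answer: -16054/13 ≈ -1234.9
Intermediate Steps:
C = -349 (C = 1 - (2 + 23)*(23 + 5)/2 = 1 - 25*28/2 = 1 - ½*700 = 1 - 350 = -349)
W(P, R) = 6 - P*R
j(O) = -2/13 (j(O) = -4/(6 - 1*(-4)*5) = -4/(6 + 20) = -4/26 = -4*1/26 = -2/13)
(((23 + 0)/(4 - 5))*j(-6))*C = (((23 + 0)/(4 - 5))*(-2/13))*(-349) = ((23/(-1))*(-2/13))*(-349) = ((23*(-1))*(-2/13))*(-349) = -23*(-2/13)*(-349) = (46/13)*(-349) = -16054/13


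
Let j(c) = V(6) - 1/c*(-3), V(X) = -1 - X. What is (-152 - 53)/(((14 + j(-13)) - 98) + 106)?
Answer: -2665/192 ≈ -13.880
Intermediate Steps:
j(c) = -7 + 3/c (j(c) = (-1 - 1*6) - 1/c*(-3) = (-1 - 6) + 3/c = -7 + 3/c)
(-152 - 53)/(((14 + j(-13)) - 98) + 106) = (-152 - 53)/(((14 + (-7 + 3/(-13))) - 98) + 106) = -205/(((14 + (-7 + 3*(-1/13))) - 98) + 106) = -205/(((14 + (-7 - 3/13)) - 98) + 106) = -205/(((14 - 94/13) - 98) + 106) = -205/((88/13 - 98) + 106) = -205/(-1186/13 + 106) = -205/192/13 = -205*13/192 = -2665/192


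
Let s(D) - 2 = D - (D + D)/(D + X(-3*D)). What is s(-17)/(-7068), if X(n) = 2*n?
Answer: 73/35340 ≈ 0.0020656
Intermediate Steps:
s(D) = 12/5 + D (s(D) = 2 + (D - (D + D)/(D + 2*(-3*D))) = 2 + (D - 2*D/(D - 6*D)) = 2 + (D - 2*D/((-5*D))) = 2 + (D - 2*D*(-1/(5*D))) = 2 + (D - 1*(-2/5)) = 2 + (D + 2/5) = 2 + (2/5 + D) = 12/5 + D)
s(-17)/(-7068) = (12/5 - 17)/(-7068) = -73/5*(-1/7068) = 73/35340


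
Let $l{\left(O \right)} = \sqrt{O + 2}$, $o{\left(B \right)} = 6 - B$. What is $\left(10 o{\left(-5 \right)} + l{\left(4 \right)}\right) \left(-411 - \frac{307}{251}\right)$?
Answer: $- \frac{11381480}{251} - \frac{103468 \sqrt{6}}{251} \approx -46354.0$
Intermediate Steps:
$l{\left(O \right)} = \sqrt{2 + O}$
$\left(10 o{\left(-5 \right)} + l{\left(4 \right)}\right) \left(-411 - \frac{307}{251}\right) = \left(10 \left(6 - -5\right) + \sqrt{2 + 4}\right) \left(-411 - \frac{307}{251}\right) = \left(10 \left(6 + 5\right) + \sqrt{6}\right) \left(-411 - \frac{307}{251}\right) = \left(10 \cdot 11 + \sqrt{6}\right) \left(-411 - \frac{307}{251}\right) = \left(110 + \sqrt{6}\right) \left(- \frac{103468}{251}\right) = - \frac{11381480}{251} - \frac{103468 \sqrt{6}}{251}$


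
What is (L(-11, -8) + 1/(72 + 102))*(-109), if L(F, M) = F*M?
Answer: -1669117/174 ≈ -9592.6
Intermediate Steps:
(L(-11, -8) + 1/(72 + 102))*(-109) = (-11*(-8) + 1/(72 + 102))*(-109) = (88 + 1/174)*(-109) = (15313/174)*(-109) = -1669117/174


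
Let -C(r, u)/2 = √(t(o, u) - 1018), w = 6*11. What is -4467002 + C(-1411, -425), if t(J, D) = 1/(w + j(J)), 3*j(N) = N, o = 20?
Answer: -4467002 - 7*I*√987322/109 ≈ -4.467e+6 - 63.812*I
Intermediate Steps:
w = 66
j(N) = N/3
t(J, D) = 1/(66 + J/3)
C(r, u) = -7*I*√987322/109 (C(r, u) = -2*√(3/(198 + 20) - 1018) = -2*√(3/218 - 1018) = -7*I*√987322/109)
-4467002 + C(-1411, -425) = -4467002 - 7*I*√987322/109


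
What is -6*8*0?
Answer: 0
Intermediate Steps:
-6*8*0 = -48*0 = 0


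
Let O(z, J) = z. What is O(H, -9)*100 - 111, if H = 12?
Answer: 1089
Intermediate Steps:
O(H, -9)*100 - 111 = 12*100 - 111 = 1200 - 111 = 1089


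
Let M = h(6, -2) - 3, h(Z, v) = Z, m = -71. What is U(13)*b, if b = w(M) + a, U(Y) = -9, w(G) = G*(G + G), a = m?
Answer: 477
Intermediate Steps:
M = 3 (M = 6 - 3 = 3)
a = -71
w(G) = 2*G² (w(G) = G*(2*G) = 2*G²)
b = -53 (b = 2*3² - 71 = 2*9 - 71 = 18 - 71 = -53)
U(13)*b = -9*(-53) = 477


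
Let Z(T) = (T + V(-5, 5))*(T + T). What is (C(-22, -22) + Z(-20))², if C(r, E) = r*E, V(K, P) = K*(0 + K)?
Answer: 80656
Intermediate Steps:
V(K, P) = K² (V(K, P) = K*K = K²)
Z(T) = 2*T*(25 + T) (Z(T) = (T + (-5)²)*(T + T) = (T + 25)*(2*T) = (25 + T)*(2*T) = 2*T*(25 + T))
C(r, E) = E*r
(C(-22, -22) + Z(-20))² = (-22*(-22) + 2*(-20)*(25 - 20))² = (484 + 2*(-20)*5)² = (484 - 200)² = 284² = 80656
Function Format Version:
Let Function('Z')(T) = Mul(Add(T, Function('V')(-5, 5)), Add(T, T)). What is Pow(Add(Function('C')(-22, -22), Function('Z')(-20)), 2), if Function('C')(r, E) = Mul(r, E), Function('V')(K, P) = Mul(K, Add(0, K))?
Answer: 80656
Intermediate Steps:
Function('V')(K, P) = Pow(K, 2) (Function('V')(K, P) = Mul(K, K) = Pow(K, 2))
Function('Z')(T) = Mul(2, T, Add(25, T)) (Function('Z')(T) = Mul(Add(T, Pow(-5, 2)), Add(T, T)) = Mul(Add(T, 25), Mul(2, T)) = Mul(Add(25, T), Mul(2, T)) = Mul(2, T, Add(25, T)))
Function('C')(r, E) = Mul(E, r)
Pow(Add(Function('C')(-22, -22), Function('Z')(-20)), 2) = Pow(Add(Mul(-22, -22), Mul(2, -20, Add(25, -20))), 2) = Pow(Add(484, Mul(2, -20, 5)), 2) = Pow(Add(484, -200), 2) = Pow(284, 2) = 80656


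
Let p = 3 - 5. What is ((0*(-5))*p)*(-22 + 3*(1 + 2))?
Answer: 0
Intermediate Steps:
p = -2
((0*(-5))*p)*(-22 + 3*(1 + 2)) = ((0*(-5))*(-2))*(-22 + 3*(1 + 2)) = (0*(-2))*(-22 + 3*3) = 0*(-22 + 9) = 0*(-13) = 0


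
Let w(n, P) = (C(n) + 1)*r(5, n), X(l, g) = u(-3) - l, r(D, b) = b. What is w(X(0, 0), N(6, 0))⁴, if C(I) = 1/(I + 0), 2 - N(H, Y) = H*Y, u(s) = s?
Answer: 16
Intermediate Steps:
N(H, Y) = 2 - H*Y
C(I) = 1/I
X(l, g) = -3 - l
w(n, P) = n*(1 + 1/n) (w(n, P) = (1/n + 1)*n = (1 + 1/n)*n = n*(1 + 1/n))
w(X(0, 0), N(6, 0))⁴ = (1 + (-3 - 1*0))⁴ = (1 + (-3 + 0))⁴ = (1 - 3)⁴ = (-2)⁴ = 16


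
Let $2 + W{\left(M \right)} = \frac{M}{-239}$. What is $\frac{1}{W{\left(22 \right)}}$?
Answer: $- \frac{239}{500} \approx -0.478$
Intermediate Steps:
$W{\left(M \right)} = -2 - \frac{M}{239}$ ($W{\left(M \right)} = -2 + \frac{M}{-239} = -2 + M \left(- \frac{1}{239}\right) = -2 - \frac{M}{239}$)
$\frac{1}{W{\left(22 \right)}} = \frac{1}{-2 - \frac{22}{239}} = \frac{1}{- \frac{500}{239}} = - \frac{239}{500}$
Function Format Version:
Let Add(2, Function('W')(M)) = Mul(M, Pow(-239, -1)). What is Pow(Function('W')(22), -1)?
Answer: Rational(-239, 500) ≈ -0.47800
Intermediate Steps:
Function('W')(M) = Add(-2, Mul(Rational(-1, 239), M)) (Function('W')(M) = Add(-2, Mul(M, Pow(-239, -1))) = Add(-2, Mul(M, Rational(-1, 239))) = Add(-2, Mul(Rational(-1, 239), M)))
Pow(Function('W')(22), -1) = Pow(Add(-2, Mul(Rational(-1, 239), 22)), -1) = Pow(Add(-2, Rational(-22, 239)), -1) = Pow(Rational(-500, 239), -1) = Rational(-239, 500)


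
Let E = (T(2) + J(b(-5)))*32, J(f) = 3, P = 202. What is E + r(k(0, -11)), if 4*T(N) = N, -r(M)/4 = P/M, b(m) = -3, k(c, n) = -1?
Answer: 920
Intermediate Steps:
r(M) = -808/M
T(N) = N/4
E = 112 (E = ((¼)*2 + 3)*32 = (½ + 3)*32 = (7/2)*32 = 112)
E + r(k(0, -11)) = 112 - 808/(-1) = 112 - 808*(-1) = 112 + 808 = 920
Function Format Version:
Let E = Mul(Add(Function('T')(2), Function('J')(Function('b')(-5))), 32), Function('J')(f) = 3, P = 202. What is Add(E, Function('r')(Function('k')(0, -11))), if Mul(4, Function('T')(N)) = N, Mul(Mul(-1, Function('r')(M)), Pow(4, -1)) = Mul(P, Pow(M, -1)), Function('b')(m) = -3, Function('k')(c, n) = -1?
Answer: 920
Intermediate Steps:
Function('r')(M) = Mul(-808, Pow(M, -1)) (Function('r')(M) = Mul(-4, Mul(202, Pow(M, -1))) = Mul(-808, Pow(M, -1)))
Function('T')(N) = Mul(Rational(1, 4), N)
E = 112 (E = Mul(Add(Mul(Rational(1, 4), 2), 3), 32) = Mul(Add(Rational(1, 2), 3), 32) = Mul(Rational(7, 2), 32) = 112)
Add(E, Function('r')(Function('k')(0, -11))) = Add(112, Mul(-808, Pow(-1, -1))) = Add(112, Mul(-808, -1)) = Add(112, 808) = 920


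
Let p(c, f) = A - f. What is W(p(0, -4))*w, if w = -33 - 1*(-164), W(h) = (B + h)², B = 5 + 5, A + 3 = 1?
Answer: 18864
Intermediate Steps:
A = -2 (A = -3 + 1 = -2)
p(c, f) = -2 - f
B = 10
W(h) = (10 + h)²
w = 131 (w = -33 + 164 = 131)
W(p(0, -4))*w = (10 + (-2 - 1*(-4)))²*131 = (10 + (-2 + 4))²*131 = (10 + 2)²*131 = 12²*131 = 144*131 = 18864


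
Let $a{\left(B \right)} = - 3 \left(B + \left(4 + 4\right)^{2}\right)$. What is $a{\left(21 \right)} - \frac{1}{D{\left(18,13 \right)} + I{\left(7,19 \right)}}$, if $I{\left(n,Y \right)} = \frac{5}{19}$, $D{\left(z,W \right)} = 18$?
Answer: $- \frac{88504}{347} \approx -255.05$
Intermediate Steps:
$I{\left(n,Y \right)} = \frac{5}{19}$ ($I{\left(n,Y \right)} = 5 \cdot \frac{1}{19} = \frac{5}{19}$)
$a{\left(B \right)} = -192 - 3 B$ ($a{\left(B \right)} = - 3 \left(B + 8^{2}\right) = - 3 \left(B + 64\right) = - 3 \left(64 + B\right) = -192 - 3 B$)
$a{\left(21 \right)} - \frac{1}{D{\left(18,13 \right)} + I{\left(7,19 \right)}} = \left(-192 - 63\right) - \frac{1}{18 + \frac{5}{19}} = \left(-192 - 63\right) - \frac{1}{\frac{347}{19}} = -255 - \frac{19}{347} = - \frac{88504}{347}$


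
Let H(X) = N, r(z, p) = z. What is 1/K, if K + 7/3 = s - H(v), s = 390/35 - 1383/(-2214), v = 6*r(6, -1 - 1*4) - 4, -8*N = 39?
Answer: 20664/295685 ≈ 0.069885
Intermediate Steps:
N = -39/8 (N = -1/8*39 = -39/8 ≈ -4.8750)
v = 32 (v = 6*6 - 4 = 36 - 4 = 32)
s = 60791/5166 (s = 390*(1/35) - 1383*(-1/2214) = 78/7 + 461/738 = 60791/5166 ≈ 11.768)
H(X) = -39/8
K = 295685/20664 (K = -7/3 + (60791/5166 - 1*(-39/8)) = -7/3 + (60791/5166 + 39/8) = -7/3 + 343901/20664 = 295685/20664 ≈ 14.309)
1/K = 1/(295685/20664) = 20664/295685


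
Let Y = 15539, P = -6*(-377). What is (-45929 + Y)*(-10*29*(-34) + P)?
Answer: -368387580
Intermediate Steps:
P = 2262
(-45929 + Y)*(-10*29*(-34) + P) = (-45929 + 15539)*(-10*29*(-34) + 2262) = -30390*(-290*(-34) + 2262) = -30390*(9860 + 2262) = -30390*12122 = -368387580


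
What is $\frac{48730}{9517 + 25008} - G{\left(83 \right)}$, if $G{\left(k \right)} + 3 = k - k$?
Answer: $\frac{30461}{6905} \approx 4.4114$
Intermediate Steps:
$G{\left(k \right)} = -3$ ($G{\left(k \right)} = -3 + \left(k - k\right) = -3 + 0 = -3$)
$\frac{48730}{9517 + 25008} - G{\left(83 \right)} = \frac{48730}{9517 + 25008} - -3 = \frac{48730}{34525} + 3 = 48730 \cdot \frac{1}{34525} + 3 = \frac{9746}{6905} + 3 = \frac{30461}{6905}$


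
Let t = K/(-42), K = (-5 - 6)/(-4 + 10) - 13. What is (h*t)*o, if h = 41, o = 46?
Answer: 83927/126 ≈ 666.09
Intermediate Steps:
K = -89/6 (K = -11/6 - 13 = -89/6 ≈ -14.833)
t = 89/252 (t = -89/6/(-42) = -89/6*(-1/42) = 89/252 ≈ 0.35317)
(h*t)*o = (41*(89/252))*46 = (3649/252)*46 = 83927/126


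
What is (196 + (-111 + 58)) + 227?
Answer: 370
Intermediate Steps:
(196 + (-111 + 58)) + 227 = (196 - 53) + 227 = 143 + 227 = 370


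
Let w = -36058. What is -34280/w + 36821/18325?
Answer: 977936309/330381425 ≈ 2.9600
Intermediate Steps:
-34280/w + 36821/18325 = -34280/(-36058) + 36821/18325 = -34280*(-1/36058) + 36821*(1/18325) = 17140/18029 + 36821/18325 = 977936309/330381425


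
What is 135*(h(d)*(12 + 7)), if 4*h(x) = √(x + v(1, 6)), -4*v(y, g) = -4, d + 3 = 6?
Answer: 2565/2 ≈ 1282.5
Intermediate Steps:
d = 3 (d = -3 + 6 = 3)
v(y, g) = 1 (v(y, g) = -¼*(-4) = 1)
h(x) = √(1 + x)/4 (h(x) = √(x + 1)/4 = √(1 + x)/4)
135*(h(d)*(12 + 7)) = 135*((√(1 + 3)/4)*(12 + 7)) = 135*((√4/4)*19) = 135*(((¼)*2)*19) = 135*((½)*19) = 135*(19/2) = 2565/2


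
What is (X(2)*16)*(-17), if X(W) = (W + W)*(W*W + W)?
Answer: -6528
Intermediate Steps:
X(W) = 2*W*(W + W²) (X(W) = (2*W)*(W² + W) = (2*W)*(W + W²) = 2*W*(W + W²))
(X(2)*16)*(-17) = ((2*2²*(1 + 2))*16)*(-17) = ((2*4*3)*16)*(-17) = (24*16)*(-17) = 384*(-17) = -6528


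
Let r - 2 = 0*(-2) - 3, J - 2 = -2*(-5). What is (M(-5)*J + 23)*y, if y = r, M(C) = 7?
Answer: -107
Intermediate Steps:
J = 12 (J = 2 - 2*(-5) = 2 + 10 = 12)
r = -1 (r = 2 + (0*(-2) - 3) = 2 + (0 - 3) = 2 - 3 = -1)
y = -1
(M(-5)*J + 23)*y = (7*12 + 23)*(-1) = (84 + 23)*(-1) = 107*(-1) = -107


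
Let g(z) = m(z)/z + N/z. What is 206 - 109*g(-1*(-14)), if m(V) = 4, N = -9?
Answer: 3429/14 ≈ 244.93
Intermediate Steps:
g(z) = -5/z (g(z) = 4/z - 9/z = -5/z)
206 - 109*g(-1*(-14)) = 206 - (-545)/((-1*(-14))) = 206 - (-545)/14 = 206 - 109*(-5/14) = 206 + 545/14 = 3429/14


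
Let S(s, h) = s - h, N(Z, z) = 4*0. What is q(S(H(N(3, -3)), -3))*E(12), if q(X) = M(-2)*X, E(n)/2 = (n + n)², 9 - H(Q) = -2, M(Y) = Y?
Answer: -32256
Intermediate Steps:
N(Z, z) = 0
H(Q) = 11 (H(Q) = 9 - 1*(-2) = 9 + 2 = 11)
E(n) = 8*n² (E(n) = 2*(n + n)² = 2*(2*n)² = 2*(4*n²) = 8*n²)
q(X) = -2*X
q(S(H(N(3, -3)), -3))*E(12) = (-2*(11 - 1*(-3)))*(8*12²) = (-2*(11 + 3))*(8*144) = -2*14*1152 = -28*1152 = -32256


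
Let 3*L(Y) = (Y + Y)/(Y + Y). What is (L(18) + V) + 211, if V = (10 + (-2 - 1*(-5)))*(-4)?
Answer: 478/3 ≈ 159.33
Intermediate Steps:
V = -52 (V = (10 + (-2 + 5))*(-4) = (10 + 3)*(-4) = 13*(-4) = -52)
L(Y) = ⅓ (L(Y) = ((Y + Y)/(Y + Y))/3 = ((2*Y)/((2*Y)))/3 = ((2*Y)*(1/(2*Y)))/3 = (⅓)*1 = ⅓)
(L(18) + V) + 211 = (⅓ - 52) + 211 = -155/3 + 211 = 478/3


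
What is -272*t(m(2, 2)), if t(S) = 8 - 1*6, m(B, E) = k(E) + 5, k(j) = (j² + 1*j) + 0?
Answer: -544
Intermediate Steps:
k(j) = j + j² (k(j) = (j² + j) + 0 = (j + j²) + 0 = j + j²)
m(B, E) = 5 + E*(1 + E) (m(B, E) = E*(1 + E) + 5 = 5 + E*(1 + E))
t(S) = 2 (t(S) = 8 - 6 = 2)
-272*t(m(2, 2)) = -272*2 = -544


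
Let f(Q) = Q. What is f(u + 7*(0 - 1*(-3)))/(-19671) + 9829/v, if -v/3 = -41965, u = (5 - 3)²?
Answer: 63399628/825493515 ≈ 0.076802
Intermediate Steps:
u = 4 (u = 2² = 4)
v = 125895 (v = -3*(-41965) = 125895)
f(u + 7*(0 - 1*(-3)))/(-19671) + 9829/v = (4 + 7*(0 - 1*(-3)))/(-19671) + 9829/125895 = (4 + 7*(0 + 3))*(-1/19671) + 9829*(1/125895) = (4 + 7*3)*(-1/19671) + 9829/125895 = (4 + 21)*(-1/19671) + 9829/125895 = 25*(-1/19671) + 9829/125895 = -25/19671 + 9829/125895 = 63399628/825493515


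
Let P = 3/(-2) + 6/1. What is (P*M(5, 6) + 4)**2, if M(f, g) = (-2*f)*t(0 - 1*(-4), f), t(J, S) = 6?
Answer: 70756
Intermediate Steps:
P = 9/2 (P = 3*(-1/2) + 6*1 = -3/2 + 6 = 9/2 ≈ 4.5000)
M(f, g) = -12*f (M(f, g) = -2*f*6 = -12*f)
(P*M(5, 6) + 4)**2 = (9*(-12*5)/2 + 4)**2 = ((9/2)*(-60) + 4)**2 = (-270 + 4)**2 = (-266)**2 = 70756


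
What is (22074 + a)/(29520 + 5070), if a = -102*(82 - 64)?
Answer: 3373/5765 ≈ 0.58508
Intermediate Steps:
a = -1836 (a = -102*18 = -1836)
(22074 + a)/(29520 + 5070) = (22074 - 1836)/(29520 + 5070) = 20238/34590 = 20238*(1/34590) = 3373/5765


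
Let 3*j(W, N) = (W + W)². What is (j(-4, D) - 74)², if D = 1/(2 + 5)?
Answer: 24964/9 ≈ 2773.8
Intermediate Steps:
D = ⅐ (D = 1/7 = ⅐ ≈ 0.14286)
j(W, N) = 4*W²/3 (j(W, N) = (W + W)²/3 = (2*W)²/3 = (4*W²)/3 = 4*W²/3)
(j(-4, D) - 74)² = ((4/3)*(-4)² - 74)² = ((4/3)*16 - 74)² = (64/3 - 74)² = (-158/3)² = 24964/9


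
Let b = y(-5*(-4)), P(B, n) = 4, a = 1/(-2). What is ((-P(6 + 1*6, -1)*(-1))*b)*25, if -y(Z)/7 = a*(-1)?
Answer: -350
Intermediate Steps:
a = -½ ≈ -0.50000
y(Z) = -7/2 (y(Z) = -(-7)*(-1)/2 = -7*½ = -7/2)
b = -7/2 ≈ -3.5000
((-P(6 + 1*6, -1)*(-1))*b)*25 = ((-1*4*(-1))*(-7/2))*25 = (-4*(-1)*(-7/2))*25 = (4*(-7/2))*25 = -14*25 = -350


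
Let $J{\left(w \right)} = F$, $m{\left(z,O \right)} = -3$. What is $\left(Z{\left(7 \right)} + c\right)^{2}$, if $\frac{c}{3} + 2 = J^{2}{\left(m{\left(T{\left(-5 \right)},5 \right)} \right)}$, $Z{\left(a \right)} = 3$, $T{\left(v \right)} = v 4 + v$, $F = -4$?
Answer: $2025$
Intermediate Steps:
$T{\left(v \right)} = 5 v$ ($T{\left(v \right)} = 4 v + v = 5 v$)
$J{\left(w \right)} = -4$
$c = 42$ ($c = -6 + 3 \left(-4\right)^{2} = -6 + 3 \cdot 16 = -6 + 48 = 42$)
$\left(Z{\left(7 \right)} + c\right)^{2} = \left(3 + 42\right)^{2} = 45^{2} = 2025$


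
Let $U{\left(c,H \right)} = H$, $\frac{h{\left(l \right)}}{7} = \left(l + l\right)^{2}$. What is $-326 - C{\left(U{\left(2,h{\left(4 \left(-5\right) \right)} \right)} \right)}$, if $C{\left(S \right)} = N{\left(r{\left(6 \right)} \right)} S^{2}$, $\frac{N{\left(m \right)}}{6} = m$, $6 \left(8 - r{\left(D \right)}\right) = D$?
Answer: $-5268480326$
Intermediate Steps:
$r{\left(D \right)} = 8 - \frac{D}{6}$
$h{\left(l \right)} = 28 l^{2}$ ($h{\left(l \right)} = 7 \left(l + l\right)^{2} = 7 \left(2 l\right)^{2} = 7 \cdot 4 l^{2} = 28 l^{2}$)
$N{\left(m \right)} = 6 m$
$C{\left(S \right)} = 42 S^{2}$ ($C{\left(S \right)} = 6 \left(8 - 1\right) S^{2} = 6 \cdot 7 S^{2} = 42 S^{2}$)
$-326 - C{\left(U{\left(2,h{\left(4 \left(-5\right) \right)} \right)} \right)} = -326 - 42 \left(28 \left(4 \left(-5\right)\right)^{2}\right)^{2} = -326 - 42 \left(28 \left(-20\right)^{2}\right)^{2} = -326 - 42 \left(28 \cdot 400\right)^{2} = -326 - 42 \cdot 11200^{2} = -326 - 42 \cdot 125440000 = -326 - 5268480000 = -5268480326$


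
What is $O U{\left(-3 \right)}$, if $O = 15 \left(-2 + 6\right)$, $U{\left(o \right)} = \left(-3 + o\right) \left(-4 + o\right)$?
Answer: $2520$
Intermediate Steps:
$U{\left(o \right)} = \left(-4 + o\right) \left(-3 + o\right)$
$O = 60$ ($O = 15 \cdot 4 = 60$)
$O U{\left(-3 \right)} = 60 \left(12 + \left(-3\right)^{2} - -21\right) = 60 \left(12 + 9 + 21\right) = 60 \cdot 42 = 2520$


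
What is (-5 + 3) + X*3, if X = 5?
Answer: 13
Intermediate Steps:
(-5 + 3) + X*3 = (-5 + 3) + 5*3 = -2 + 15 = 13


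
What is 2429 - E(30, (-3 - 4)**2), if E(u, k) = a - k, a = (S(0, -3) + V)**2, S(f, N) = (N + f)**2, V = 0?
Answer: 2397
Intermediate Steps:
a = 81 (a = ((-3 + 0)**2 + 0)**2 = ((-3)**2 + 0)**2 = (9 + 0)**2 = 9**2 = 81)
E(u, k) = 81 - k
2429 - E(30, (-3 - 4)**2) = 2429 - (81 - (-3 - 4)**2) = 2429 - (81 - 1*(-7)**2) = 2429 - (81 - 1*49) = 2429 - (81 - 49) = 2429 - 1*32 = 2429 - 32 = 2397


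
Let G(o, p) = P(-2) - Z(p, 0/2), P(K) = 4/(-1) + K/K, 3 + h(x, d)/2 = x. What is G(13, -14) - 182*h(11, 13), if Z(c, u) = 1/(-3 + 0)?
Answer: -8744/3 ≈ -2914.7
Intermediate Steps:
h(x, d) = -6 + 2*x
Z(c, u) = -⅓ (Z(c, u) = 1/(-3) = -⅓)
P(K) = -3 (P(K) = 4*(-1) + 1 = -4 + 1 = -3)
G(o, p) = -8/3 (G(o, p) = -3 - 1*(-⅓) = -3 + ⅓ = -8/3)
G(13, -14) - 182*h(11, 13) = -8/3 - 182*(-6 + 2*11) = -8/3 - 182*(-6 + 22) = -8/3 - 182*16 = -8/3 - 2912 = -8744/3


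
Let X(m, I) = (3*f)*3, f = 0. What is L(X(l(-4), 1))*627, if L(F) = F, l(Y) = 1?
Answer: 0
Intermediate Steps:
X(m, I) = 0 (X(m, I) = (3*0)*3 = 0*3 = 0)
L(X(l(-4), 1))*627 = 0*627 = 0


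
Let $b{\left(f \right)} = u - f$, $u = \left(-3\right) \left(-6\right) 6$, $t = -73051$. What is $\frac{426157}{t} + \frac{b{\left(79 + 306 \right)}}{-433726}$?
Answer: $- \frac{807052995}{138358594} \approx -5.8331$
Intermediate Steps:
$u = 108$ ($u = 18 \cdot 6 = 108$)
$b{\left(f \right)} = 108 - f$
$\frac{426157}{t} + \frac{b{\left(79 + 306 \right)}}{-433726} = \frac{426157}{-73051} + \frac{108 - \left(79 + 306\right)}{-433726} = 426157 \left(- \frac{1}{73051}\right) + \left(108 - 385\right) \left(- \frac{1}{433726}\right) = - \frac{426157}{73051} + \left(108 - 385\right) \left(- \frac{1}{433726}\right) = - \frac{426157}{73051} - - \frac{277}{433726} = - \frac{426157}{73051} + \frac{277}{433726} = - \frac{807052995}{138358594}$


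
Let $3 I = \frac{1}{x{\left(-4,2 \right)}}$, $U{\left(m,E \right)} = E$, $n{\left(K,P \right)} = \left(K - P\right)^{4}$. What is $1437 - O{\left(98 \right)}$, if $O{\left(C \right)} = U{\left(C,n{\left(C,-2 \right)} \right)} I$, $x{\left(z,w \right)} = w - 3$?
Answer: $\frac{100004311}{3} \approx 3.3335 \cdot 10^{7}$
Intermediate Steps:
$x{\left(z,w \right)} = -3 + w$ ($x{\left(z,w \right)} = w - 3 = -3 + w$)
$I = - \frac{1}{3}$ ($I = \frac{1}{3 \left(-3 + 2\right)} = \frac{1}{3 \left(-1\right)} = \frac{1}{3} \left(-1\right) = - \frac{1}{3} \approx -0.33333$)
$O{\left(C \right)} = - \frac{\left(2 + C\right)^{4}}{3}$ ($O{\left(C \right)} = \left(C - -2\right)^{4} \left(- \frac{1}{3}\right) = \left(C + 2\right)^{4} \left(- \frac{1}{3}\right) = \left(2 + C\right)^{4} \left(- \frac{1}{3}\right) = - \frac{\left(2 + C\right)^{4}}{3}$)
$1437 - O{\left(98 \right)} = 1437 - - \frac{\left(2 + 98\right)^{4}}{3} = 1437 - - \frac{100^{4}}{3} = 1437 - \left(- \frac{1}{3}\right) 100000000 = 1437 - - \frac{100000000}{3} = 1437 + \frac{100000000}{3} = \frac{100004311}{3}$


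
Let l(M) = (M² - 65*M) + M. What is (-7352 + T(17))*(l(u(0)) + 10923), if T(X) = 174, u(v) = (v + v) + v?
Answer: -78405294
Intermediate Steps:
u(v) = 3*v (u(v) = 2*v + v = 3*v)
l(M) = M² - 64*M
(-7352 + T(17))*(l(u(0)) + 10923) = (-7352 + 174)*((3*0)*(-64 + 3*0) + 10923) = -7178*(0*(-64 + 0) + 10923) = -7178*(0*(-64) + 10923) = -7178*(0 + 10923) = -7178*10923 = -78405294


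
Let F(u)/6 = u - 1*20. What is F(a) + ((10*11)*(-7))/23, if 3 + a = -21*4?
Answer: -15536/23 ≈ -675.48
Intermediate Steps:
a = -87 (a = -3 - 21*4 = -3 - 84 = -87)
F(u) = -120 + 6*u (F(u) = 6*(u - 1*20) = 6*(u - 20) = 6*(-20 + u) = -120 + 6*u)
F(a) + ((10*11)*(-7))/23 = (-120 + 6*(-87)) + ((10*11)*(-7))/23 = (-120 - 522) + (110*(-7))*(1/23) = -642 - 770*1/23 = -642 - 770/23 = -15536/23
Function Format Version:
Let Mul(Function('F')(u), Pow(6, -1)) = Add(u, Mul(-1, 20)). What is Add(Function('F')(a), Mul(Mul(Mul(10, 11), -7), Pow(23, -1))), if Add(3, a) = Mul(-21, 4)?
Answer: Rational(-15536, 23) ≈ -675.48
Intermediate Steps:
a = -87 (a = Add(-3, Mul(-21, 4)) = Add(-3, -84) = -87)
Function('F')(u) = Add(-120, Mul(6, u)) (Function('F')(u) = Mul(6, Add(u, Mul(-1, 20))) = Mul(6, Add(u, -20)) = Mul(6, Add(-20, u)) = Add(-120, Mul(6, u)))
Add(Function('F')(a), Mul(Mul(Mul(10, 11), -7), Pow(23, -1))) = Add(Add(-120, Mul(6, -87)), Mul(Mul(Mul(10, 11), -7), Pow(23, -1))) = Add(Add(-120, -522), Mul(Mul(110, -7), Rational(1, 23))) = Add(-642, Mul(-770, Rational(1, 23))) = Add(-642, Rational(-770, 23)) = Rational(-15536, 23)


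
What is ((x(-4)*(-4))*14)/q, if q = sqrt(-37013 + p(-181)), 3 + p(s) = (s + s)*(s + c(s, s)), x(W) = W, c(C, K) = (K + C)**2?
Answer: -112*I*sqrt(47409422)/23704711 ≈ -0.032532*I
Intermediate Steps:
c(C, K) = (C + K)**2
p(s) = -3 + 2*s*(s + 4*s**2) (p(s) = -3 + (s + s)*(s + (s + s)**2) = -3 + (2*s)*(s + (2*s)**2) = -3 + (2*s)*(s + 4*s**2) = -3 + 2*s*(s + 4*s**2))
q = I*sqrt(47409422) (q = sqrt(-37013 + (-3 + 2*(-181)**2 + 8*(-181)**3)) = sqrt(-37013 + (-3 + 2*32761 + 8*(-5929741))) = sqrt(-37013 + (-3 + 65522 - 47437928)) = sqrt(-37013 - 47372409) = sqrt(-47409422) = I*sqrt(47409422) ≈ 6885.5*I)
((x(-4)*(-4))*14)/q = (-4*(-4)*14)/((I*sqrt(47409422))) = (16*14)*(-I*sqrt(47409422)/47409422) = 224*(-I*sqrt(47409422)/47409422) = -112*I*sqrt(47409422)/23704711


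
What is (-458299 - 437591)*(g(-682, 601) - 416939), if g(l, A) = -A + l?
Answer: 374680907580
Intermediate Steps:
g(l, A) = l - A
(-458299 - 437591)*(g(-682, 601) - 416939) = (-458299 - 437591)*((-682 - 1*601) - 416939) = -895890*((-682 - 601) - 416939) = -895890*(-1283 - 416939) = -895890*(-418222) = 374680907580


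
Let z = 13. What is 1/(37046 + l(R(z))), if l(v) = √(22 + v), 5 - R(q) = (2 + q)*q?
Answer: 18523/686203142 - I*√42/686203142 ≈ 2.6993e-5 - 9.4443e-9*I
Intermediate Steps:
R(q) = 5 - q*(2 + q) (R(q) = 5 - (2 + q)*q = 5 - q*(2 + q))
1/(37046 + l(R(z))) = 1/(37046 + √(22 + (5 - 1*13² - 2*13))) = 1/(37046 + √(22 + (5 - 1*169 - 26))) = 1/(37046 + √(22 + (5 - 169 - 26))) = 1/(37046 + √(22 - 190)) = 1/(37046 + √(-168)) = 1/(37046 + 2*I*√42)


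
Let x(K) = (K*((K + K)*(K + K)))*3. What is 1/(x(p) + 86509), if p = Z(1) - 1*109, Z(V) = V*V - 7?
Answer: -1/18163991 ≈ -5.5054e-8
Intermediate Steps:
Z(V) = -7 + V² (Z(V) = V² - 7 = -7 + V²)
p = -115 (p = (-7 + 1²) - 1*109 = (-7 + 1) - 109 = -6 - 109 = -115)
x(K) = 12*K³ (x(K) = (K*((2*K)*(2*K)))*3 = (K*(4*K²))*3 = (4*K³)*3 = 12*K³)
1/(x(p) + 86509) = 1/(12*(-115)³ + 86509) = 1/(12*(-1520875) + 86509) = 1/(-18250500 + 86509) = 1/(-18163991) = -1/18163991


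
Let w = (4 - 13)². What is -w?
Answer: -81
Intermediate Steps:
w = 81 (w = (-9)² = 81)
-w = -1*81 = -81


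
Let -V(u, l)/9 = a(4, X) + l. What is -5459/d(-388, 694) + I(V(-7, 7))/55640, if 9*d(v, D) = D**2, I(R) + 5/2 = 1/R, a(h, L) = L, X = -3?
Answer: -1893368983/18552618720 ≈ -0.10205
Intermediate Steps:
V(u, l) = 27 - 9*l (V(u, l) = -9*(-3 + l) = 27 - 9*l)
I(R) = -5/2 + 1/R
d(v, D) = D**2/9
-5459/d(-388, 694) + I(V(-7, 7))/55640 = -5459/((1/9)*694**2) + (-5/2 + 1/(27 - 9*7))/55640 = -5459/((1/9)*481636) + (-5/2 + 1/(27 - 63))*(1/55640) = -5459/481636/9 + (-5/2 + 1/(-36))*(1/55640) = -5459*9/481636 + (-5/2 - 1/36)*(1/55640) = -49131/481636 - 91/36*1/55640 = -49131/481636 - 7/154080 = -1893368983/18552618720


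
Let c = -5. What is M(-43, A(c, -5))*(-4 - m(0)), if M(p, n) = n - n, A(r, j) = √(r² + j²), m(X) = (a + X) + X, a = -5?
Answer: 0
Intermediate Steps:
m(X) = -5 + 2*X (m(X) = (-5 + X) + X = -5 + 2*X)
A(r, j) = √(j² + r²)
M(p, n) = 0
M(-43, A(c, -5))*(-4 - m(0)) = 0*(-4 - (-5 + 2*0)) = 0*(-4 - (-5 + 0)) = 0*(-4 - 1*(-5)) = 0*(-4 + 5) = 0*1 = 0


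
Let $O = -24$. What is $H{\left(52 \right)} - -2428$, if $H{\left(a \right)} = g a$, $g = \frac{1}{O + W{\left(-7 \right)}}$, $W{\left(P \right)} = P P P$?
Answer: $\frac{891024}{367} \approx 2427.9$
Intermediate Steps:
$W{\left(P \right)} = P^{3}$ ($W{\left(P \right)} = P^{2} P = P^{3}$)
$g = - \frac{1}{367}$ ($g = \frac{1}{-24 + \left(-7\right)^{3}} = \frac{1}{-24 - 343} = \frac{1}{-367} = - \frac{1}{367} \approx -0.0027248$)
$H{\left(a \right)} = - \frac{a}{367}$
$H{\left(52 \right)} - -2428 = \left(- \frac{1}{367}\right) 52 - -2428 = - \frac{52}{367} + 2428 = \frac{891024}{367}$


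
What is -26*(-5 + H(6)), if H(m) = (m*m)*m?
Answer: -5486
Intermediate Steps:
H(m) = m**3 (H(m) = m**2*m = m**3)
-26*(-5 + H(6)) = -26*(-5 + 6**3) = -26*(-5 + 216) = -26*211 = -5486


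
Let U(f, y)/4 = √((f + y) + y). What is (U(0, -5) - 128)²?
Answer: 16224 - 1024*I*√10 ≈ 16224.0 - 3238.2*I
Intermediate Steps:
U(f, y) = 4*√(f + 2*y) (U(f, y) = 4*√((f + y) + y) = 4*√(f + 2*y))
(U(0, -5) - 128)² = (4*√(0 + 2*(-5)) - 128)² = (4*√(0 - 10) - 128)² = (4*√(-10) - 128)² = (4*(I*√10) - 128)² = (4*I*√10 - 128)² = (-128 + 4*I*√10)²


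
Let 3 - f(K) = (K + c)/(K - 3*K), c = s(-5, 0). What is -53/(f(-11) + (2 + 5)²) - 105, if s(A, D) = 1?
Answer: -61168/577 ≈ -106.01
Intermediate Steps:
c = 1
f(K) = 3 + (1 + K)/(2*K) (f(K) = 3 - (K + 1)/(K - 3*K) = 3 - (1 + K)/((-2*K)) = 3 - (1 + K)*(-1/(2*K)) = 3 - (-1)*(1 + K)/(2*K) = 3 + (1 + K)/(2*K))
-53/(f(-11) + (2 + 5)²) - 105 = -53/((½)*(1 + 7*(-11))/(-11) + (2 + 5)²) - 105 = -53/((½)*(-1/11)*(1 - 77) + 7²) - 105 = -53/((½)*(-1/11)*(-76) + 49) - 105 = -53/(38/11 + 49) - 105 = -53/(577/11) - 105 = (11/577)*(-53) - 105 = -583/577 - 105 = -61168/577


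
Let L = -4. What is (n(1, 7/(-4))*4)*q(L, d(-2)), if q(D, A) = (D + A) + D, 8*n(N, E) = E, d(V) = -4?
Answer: 21/2 ≈ 10.500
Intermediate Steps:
n(N, E) = E/8
q(D, A) = A + 2*D (q(D, A) = (A + D) + D = A + 2*D)
(n(1, 7/(-4))*4)*q(L, d(-2)) = (((7/(-4))/8)*4)*(-4 + 2*(-4)) = (((7*(-1/4))/8)*4)*(-4 - 8) = (((1/8)*(-7/4))*4)*(-12) = -7/32*4*(-12) = -7/8*(-12) = 21/2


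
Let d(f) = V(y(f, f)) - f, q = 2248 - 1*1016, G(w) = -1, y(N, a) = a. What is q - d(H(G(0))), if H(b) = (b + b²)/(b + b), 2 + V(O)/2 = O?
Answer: 1236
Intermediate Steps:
V(O) = -4 + 2*O
H(b) = (b + b²)/(2*b) (H(b) = (b + b²)/((2*b)) = (b + b²)*(1/(2*b)) = (b + b²)/(2*b))
q = 1232 (q = 2248 - 1016 = 1232)
d(f) = -4 + f (d(f) = (-4 + 2*f) - f = -4 + f)
q - d(H(G(0))) = 1232 - (-4 + (½ + (½)*(-1))) = 1232 - (-4 + (½ - ½)) = 1232 - (-4 + 0) = 1232 - 1*(-4) = 1232 + 4 = 1236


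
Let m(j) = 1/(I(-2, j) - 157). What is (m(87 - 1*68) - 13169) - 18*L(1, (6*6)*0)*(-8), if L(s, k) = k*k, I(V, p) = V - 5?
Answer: -2159717/164 ≈ -13169.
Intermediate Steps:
I(V, p) = -5 + V
L(s, k) = k**2
m(j) = -1/164 (m(j) = 1/((-5 - 2) - 157) = 1/(-7 - 157) = 1/(-164) = -1/164)
(m(87 - 1*68) - 13169) - 18*L(1, (6*6)*0)*(-8) = (-1/164 - 13169) - 18*((6*6)*0)**2*(-8) = -2159717/164 - 18*(36*0)**2*(-8) = -2159717/164 - 18*0**2*(-8) = -2159717/164 - 18*0*(-8) = -2159717/164 + 0*(-8) = -2159717/164 + 0 = -2159717/164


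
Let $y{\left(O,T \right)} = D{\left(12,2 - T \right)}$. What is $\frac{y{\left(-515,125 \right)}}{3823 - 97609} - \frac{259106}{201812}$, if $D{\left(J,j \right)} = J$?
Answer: $- \frac{2025244755}{1577261686} \approx -1.284$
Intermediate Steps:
$y{\left(O,T \right)} = 12$
$\frac{y{\left(-515,125 \right)}}{3823 - 97609} - \frac{259106}{201812} = \frac{12}{3823 - 97609} - \frac{259106}{201812} = \frac{12}{-93786} - \frac{129553}{100906} = 12 \left(- \frac{1}{93786}\right) - \frac{129553}{100906} = - \frac{2}{15631} - \frac{129553}{100906} = - \frac{2025244755}{1577261686}$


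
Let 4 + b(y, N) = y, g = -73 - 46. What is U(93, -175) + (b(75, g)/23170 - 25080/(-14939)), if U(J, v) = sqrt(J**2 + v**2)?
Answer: 582164269/346136630 + sqrt(39274) ≈ 199.86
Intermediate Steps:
g = -119
b(y, N) = -4 + y
U(93, -175) + (b(75, g)/23170 - 25080/(-14939)) = sqrt(93**2 + (-175)**2) + ((-4 + 75)/23170 - 25080/(-14939)) = sqrt(8649 + 30625) + (71*(1/23170) - 25080*(-1/14939)) = sqrt(39274) + (71/23170 + 25080/14939) = sqrt(39274) + 582164269/346136630 = 582164269/346136630 + sqrt(39274)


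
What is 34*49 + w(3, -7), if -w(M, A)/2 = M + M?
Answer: 1654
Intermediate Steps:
w(M, A) = -4*M (w(M, A) = -2*(M + M) = -4*M)
34*49 + w(3, -7) = 34*49 - 4*3 = 1666 - 12 = 1654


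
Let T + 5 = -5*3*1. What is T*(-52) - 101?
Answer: 939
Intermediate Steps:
T = -20 (T = -5 - 5*3*1 = -5 - 15*1 = -5 - 15 = -20)
T*(-52) - 101 = -20*(-52) - 101 = 1040 - 101 = 939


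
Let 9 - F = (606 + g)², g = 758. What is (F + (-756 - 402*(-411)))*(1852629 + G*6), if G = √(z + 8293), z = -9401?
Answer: -3142097689209 - 20352252*I*√277 ≈ -3.1421e+12 - 3.3873e+8*I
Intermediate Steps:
G = 2*I*√277 (G = √(-9401 + 8293) = √(-1108) = 2*I*√277 ≈ 33.287*I)
F = -1860487 (F = 9 - (606 + 758)² = 9 - 1*1364² = 9 - 1*1860496 = 9 - 1860496 = -1860487)
(F + (-756 - 402*(-411)))*(1852629 + G*6) = (-1860487 + (-756 - 402*(-411)))*(1852629 + (2*I*√277)*6) = (-1860487 + (-756 + 165222))*(1852629 + 12*I*√277) = (-1860487 + 164466)*(1852629 + 12*I*√277) = -1696021*(1852629 + 12*I*√277) = -3142097689209 - 20352252*I*√277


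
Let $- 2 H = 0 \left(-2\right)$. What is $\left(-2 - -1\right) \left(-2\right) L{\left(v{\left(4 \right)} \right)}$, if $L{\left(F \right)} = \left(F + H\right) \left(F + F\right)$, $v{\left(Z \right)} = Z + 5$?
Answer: $324$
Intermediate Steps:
$v{\left(Z \right)} = 5 + Z$
$H = 0$ ($H = - \frac{0 \left(-2\right)}{2} = \left(- \frac{1}{2}\right) 0 = 0$)
$L{\left(F \right)} = 2 F^{2}$ ($L{\left(F \right)} = \left(F + 0\right) \left(F + F\right) = F 2 F = 2 F^{2}$)
$\left(-2 - -1\right) \left(-2\right) L{\left(v{\left(4 \right)} \right)} = \left(-2 - -1\right) \left(-2\right) 2 \left(5 + 4\right)^{2} = \left(-2 + 1\right) \left(-2\right) 2 \cdot 9^{2} = \left(-1\right) \left(-2\right) 2 \cdot 81 = 2 \cdot 162 = 324$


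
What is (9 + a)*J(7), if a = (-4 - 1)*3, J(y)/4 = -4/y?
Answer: 96/7 ≈ 13.714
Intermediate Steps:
J(y) = -16/y (J(y) = 4*(-4/y) = -16/y)
a = -15 (a = -5*3 = -15)
(9 + a)*J(7) = (9 - 15)*(-16/7) = -(-96)/7 = -6*(-16/7) = 96/7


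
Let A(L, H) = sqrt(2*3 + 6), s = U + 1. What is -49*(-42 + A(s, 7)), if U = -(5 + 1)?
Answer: 2058 - 98*sqrt(3) ≈ 1888.3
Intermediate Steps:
U = -6 (U = -1*6 = -6)
s = -5 (s = -6 + 1 = -5)
A(L, H) = 2*sqrt(3) (A(L, H) = sqrt(6 + 6) = sqrt(12) = 2*sqrt(3))
-49*(-42 + A(s, 7)) = -49*(-42 + 2*sqrt(3)) = 2058 - 98*sqrt(3)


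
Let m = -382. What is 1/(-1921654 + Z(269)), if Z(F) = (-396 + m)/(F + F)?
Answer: -269/516925315 ≈ -5.2038e-7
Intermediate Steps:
Z(F) = -389/F (Z(F) = (-396 - 382)/(F + F) = -778*1/(2*F) = -389/F)
1/(-1921654 + Z(269)) = 1/(-1921654 - 389/269) = 1/(-516925315/269) = -269/516925315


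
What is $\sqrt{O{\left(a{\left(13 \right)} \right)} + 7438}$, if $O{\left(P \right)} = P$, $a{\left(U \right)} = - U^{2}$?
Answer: $\sqrt{7269} \approx 85.258$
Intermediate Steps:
$\sqrt{O{\left(a{\left(13 \right)} \right)} + 7438} = \sqrt{- 13^{2} + 7438} = \sqrt{\left(-1\right) 169 + 7438} = \sqrt{-169 + 7438} = \sqrt{7269}$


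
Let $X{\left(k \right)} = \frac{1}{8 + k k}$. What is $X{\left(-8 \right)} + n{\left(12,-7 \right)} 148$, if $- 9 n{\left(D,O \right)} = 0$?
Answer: $\frac{1}{72} \approx 0.013889$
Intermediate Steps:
$n{\left(D,O \right)} = 0$ ($n{\left(D,O \right)} = \left(- \frac{1}{9}\right) 0 = 0$)
$X{\left(k \right)} = \frac{1}{8 + k^{2}}$
$X{\left(-8 \right)} + n{\left(12,-7 \right)} 148 = \frac{1}{8 + \left(-8\right)^{2}} + 0 \cdot 148 = \frac{1}{8 + 64} + 0 = \frac{1}{72} + 0 = \frac{1}{72}$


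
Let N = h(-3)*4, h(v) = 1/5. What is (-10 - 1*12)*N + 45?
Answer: 137/5 ≈ 27.400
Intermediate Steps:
h(v) = 1/5
N = 4/5 (N = (1/5)*4 = 4/5 ≈ 0.80000)
(-10 - 1*12)*N + 45 = (-10 - 1*12)*(4/5) + 45 = (-10 - 12)*(4/5) + 45 = -22*4/5 + 45 = -88/5 + 45 = 137/5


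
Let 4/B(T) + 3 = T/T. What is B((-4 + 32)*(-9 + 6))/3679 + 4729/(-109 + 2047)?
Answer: 17394115/7129902 ≈ 2.4396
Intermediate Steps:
B(T) = -2 (B(T) = 4/(-3 + T/T) = 4/(-3 + 1) = 4/(-2) = 4*(-½) = -2)
B((-4 + 32)*(-9 + 6))/3679 + 4729/(-109 + 2047) = -2/3679 + 4729/(-109 + 2047) = -2*1/3679 + 4729/1938 = -2/3679 + 4729*(1/1938) = -2/3679 + 4729/1938 = 17394115/7129902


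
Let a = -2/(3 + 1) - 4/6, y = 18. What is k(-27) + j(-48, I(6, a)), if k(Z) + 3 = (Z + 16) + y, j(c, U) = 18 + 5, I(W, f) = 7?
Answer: 27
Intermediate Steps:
a = -7/6 (a = -2/4 - 4*⅙ = -2*¼ - ⅔ = -½ - ⅔ = -7/6 ≈ -1.1667)
j(c, U) = 23
k(Z) = 31 + Z (k(Z) = -3 + ((Z + 16) + 18) = -3 + ((16 + Z) + 18) = -3 + (34 + Z) = 31 + Z)
k(-27) + j(-48, I(6, a)) = (31 - 27) + 23 = 4 + 23 = 27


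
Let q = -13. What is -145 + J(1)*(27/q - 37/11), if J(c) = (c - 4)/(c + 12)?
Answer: -267221/1859 ≈ -143.74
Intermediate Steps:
J(c) = (-4 + c)/(12 + c)
-145 + J(1)*(27/q - 37/11) = -145 + ((-4 + 1)/(12 + 1))*(27/(-13) - 37/11) = -145 + (-3/13)*(27*(-1/13) - 37*1/11) = -145 + ((1/13)*(-3))*(-27/13 - 37/11) = -145 - 3/13*(-778/143) = -145 + 2334/1859 = -267221/1859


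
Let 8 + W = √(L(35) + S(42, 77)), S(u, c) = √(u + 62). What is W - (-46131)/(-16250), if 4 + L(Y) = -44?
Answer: -176131/16250 + I*√(48 - 2*√26) ≈ -10.839 + 6.1483*I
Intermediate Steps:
L(Y) = -48 (L(Y) = -4 - 44 = -48)
S(u, c) = √(62 + u)
W = -8 + √(-48 + 2*√26) (W = -8 + √(-48 + √(62 + 42)) = -8 + √(-48 + √104) = -8 + √(-48 + 2*√26) ≈ -8.0 + 6.1483*I)
W - (-46131)/(-16250) = (-8 + I*√(48 - 2*√26)) - (-46131)/(-16250) = (-8 + I*√(48 - 2*√26)) - (-46131)*(-1)/16250 = (-8 + I*√(48 - 2*√26)) - 1*46131/16250 = (-8 + I*√(48 - 2*√26)) - 46131/16250 = -176131/16250 + I*√(48 - 2*√26)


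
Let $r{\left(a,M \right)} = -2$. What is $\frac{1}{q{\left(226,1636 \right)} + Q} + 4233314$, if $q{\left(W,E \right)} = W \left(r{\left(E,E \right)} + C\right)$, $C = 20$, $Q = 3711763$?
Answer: $\frac{15730279393935}{3715831} \approx 4.2333 \cdot 10^{6}$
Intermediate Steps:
$q{\left(W,E \right)} = 18 W$ ($q{\left(W,E \right)} = W \left(-2 + 20\right) = W 18 = 18 W$)
$\frac{1}{q{\left(226,1636 \right)} + Q} + 4233314 = \frac{1}{18 \cdot 226 + 3711763} + 4233314 = \frac{1}{4068 + 3711763} + 4233314 = \frac{1}{3715831} + 4233314 = \frac{15730279393935}{3715831}$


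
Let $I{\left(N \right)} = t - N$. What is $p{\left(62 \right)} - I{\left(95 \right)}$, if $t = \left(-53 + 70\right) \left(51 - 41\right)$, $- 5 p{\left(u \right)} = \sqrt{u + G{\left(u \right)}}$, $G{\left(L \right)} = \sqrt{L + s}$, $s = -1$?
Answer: $-75 - \frac{\sqrt{62 + \sqrt{61}}}{5} \approx -76.671$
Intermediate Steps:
$G{\left(L \right)} = \sqrt{-1 + L}$ ($G{\left(L \right)} = \sqrt{L - 1} = \sqrt{-1 + L}$)
$p{\left(u \right)} = - \frac{\sqrt{u + \sqrt{-1 + u}}}{5}$
$t = 170$ ($t = 17 \cdot 10 = 170$)
$I{\left(N \right)} = 170 - N$
$p{\left(62 \right)} - I{\left(95 \right)} = - \frac{\sqrt{62 + \sqrt{-1 + 62}}}{5} - \left(170 - 95\right) = - \frac{\sqrt{62 + \sqrt{61}}}{5} - \left(170 - 95\right) = - \frac{\sqrt{62 + \sqrt{61}}}{5} - 75 = -75 - \frac{\sqrt{62 + \sqrt{61}}}{5}$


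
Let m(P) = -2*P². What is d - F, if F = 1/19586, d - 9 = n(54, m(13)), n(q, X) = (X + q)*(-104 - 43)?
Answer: 817852601/19586 ≈ 41757.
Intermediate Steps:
n(q, X) = -147*X - 147*q (n(q, X) = (X + q)*(-147) = -147*X - 147*q)
d = 41757 (d = 9 + (-(-294)*13² - 147*54) = 9 + (-(-294)*169 - 7938) = 9 + (-147*(-338) - 7938) = 9 + (49686 - 7938) = 9 + 41748 = 41757)
F = 1/19586 ≈ 5.1057e-5
d - F = 41757 - 1*1/19586 = 41757 - 1/19586 = 817852601/19586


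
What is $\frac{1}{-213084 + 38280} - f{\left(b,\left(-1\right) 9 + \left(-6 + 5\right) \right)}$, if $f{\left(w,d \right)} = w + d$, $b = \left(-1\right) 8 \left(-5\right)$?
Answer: $- \frac{5244121}{174804} \approx -30.0$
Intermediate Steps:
$b = 40$ ($b = \left(-8\right) \left(-5\right) = 40$)
$f{\left(w,d \right)} = d + w$
$\frac{1}{-213084 + 38280} - f{\left(b,\left(-1\right) 9 + \left(-6 + 5\right) \right)} = \frac{1}{-213084 + 38280} - \left(\left(\left(-1\right) 9 + \left(-6 + 5\right)\right) + 40\right) = \frac{1}{-174804} - \left(\left(-9 - 1\right) + 40\right) = - \frac{1}{174804} - \left(-10 + 40\right) = - \frac{1}{174804} - 30 = - \frac{5244121}{174804}$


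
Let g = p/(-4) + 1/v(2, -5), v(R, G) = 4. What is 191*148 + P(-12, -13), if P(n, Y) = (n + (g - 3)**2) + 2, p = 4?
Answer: 452353/16 ≈ 28272.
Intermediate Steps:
g = -3/4 (g = 4/(-4) + 1/4 = 4*(-1/4) + 1*(1/4) = -1 + 1/4 = -3/4 ≈ -0.75000)
P(n, Y) = 257/16 + n (P(n, Y) = (n + (-3/4 - 3)**2) + 2 = (n + (-15/4)**2) + 2 = (n + 225/16) + 2 = (225/16 + n) + 2 = 257/16 + n)
191*148 + P(-12, -13) = 191*148 + (257/16 - 12) = 28268 + 65/16 = 452353/16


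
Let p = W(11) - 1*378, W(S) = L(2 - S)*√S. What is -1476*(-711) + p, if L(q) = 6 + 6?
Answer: 1049058 + 12*√11 ≈ 1.0491e+6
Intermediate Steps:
L(q) = 12
W(S) = 12*√S
p = -378 + 12*√11 (p = 12*√11 - 1*378 = 12*√11 - 378 = -378 + 12*√11 ≈ -338.20)
-1476*(-711) + p = -1476*(-711) + (-378 + 12*√11) = 1049436 + (-378 + 12*√11) = 1049058 + 12*√11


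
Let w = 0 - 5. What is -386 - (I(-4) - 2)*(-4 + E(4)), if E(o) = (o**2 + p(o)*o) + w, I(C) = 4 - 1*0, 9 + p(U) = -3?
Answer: -304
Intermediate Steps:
p(U) = -12 (p(U) = -9 - 3 = -12)
I(C) = 4 (I(C) = 4 + 0 = 4)
w = -5
E(o) = -5 + o**2 - 12*o (E(o) = (o**2 - 12*o) - 5 = -5 + o**2 - 12*o)
-386 - (I(-4) - 2)*(-4 + E(4)) = -386 - (4 - 2)*(-4 + (-5 + 4**2 - 12*4)) = -386 - 2*(-4 + (-5 + 16 - 48)) = -386 - 2*(-4 - 37) = -386 - 2*(-41) = -386 - 1*(-82) = -386 + 82 = -304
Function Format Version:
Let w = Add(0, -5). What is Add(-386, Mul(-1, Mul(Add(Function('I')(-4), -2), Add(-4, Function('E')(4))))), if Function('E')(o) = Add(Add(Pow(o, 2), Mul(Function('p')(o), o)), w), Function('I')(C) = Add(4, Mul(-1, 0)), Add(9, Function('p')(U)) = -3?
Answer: -304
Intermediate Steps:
Function('p')(U) = -12 (Function('p')(U) = Add(-9, -3) = -12)
Function('I')(C) = 4 (Function('I')(C) = Add(4, 0) = 4)
w = -5
Function('E')(o) = Add(-5, Pow(o, 2), Mul(-12, o)) (Function('E')(o) = Add(Add(Pow(o, 2), Mul(-12, o)), -5) = Add(-5, Pow(o, 2), Mul(-12, o)))
Add(-386, Mul(-1, Mul(Add(Function('I')(-4), -2), Add(-4, Function('E')(4))))) = Add(-386, Mul(-1, Mul(Add(4, -2), Add(-4, Add(-5, Pow(4, 2), Mul(-12, 4)))))) = Add(-386, Mul(-1, Mul(2, Add(-4, Add(-5, 16, -48))))) = Add(-386, Mul(-1, Mul(2, Add(-4, -37)))) = Add(-386, Mul(-1, Mul(2, -41))) = Add(-386, Mul(-1, -82)) = Add(-386, 82) = -304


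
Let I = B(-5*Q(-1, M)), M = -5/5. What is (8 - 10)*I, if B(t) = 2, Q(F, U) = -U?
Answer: -4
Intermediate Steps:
M = -1 (M = -5*⅕ = -1)
I = 2
(8 - 10)*I = (8 - 10)*2 = -2*2 = -4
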